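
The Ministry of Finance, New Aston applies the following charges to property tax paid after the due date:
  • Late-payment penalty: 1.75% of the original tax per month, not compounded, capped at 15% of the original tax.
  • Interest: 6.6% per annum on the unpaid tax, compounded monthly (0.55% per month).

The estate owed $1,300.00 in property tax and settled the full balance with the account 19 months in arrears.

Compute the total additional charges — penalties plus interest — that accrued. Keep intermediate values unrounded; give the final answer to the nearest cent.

Penalty (uncapped): 19 × 1.75% × $1,300.00 = $432.25; cap = 15% × $1,300.00 = $195.00 → penalty = $195.00
Interest: $1,300.00 × ((1 + 0.0055)^19 − 1) = $1,300.00 × 0.1098376… = $142.7888…
Penalties + interest = $195.0000 + $142.7888… = $337.79

$337.79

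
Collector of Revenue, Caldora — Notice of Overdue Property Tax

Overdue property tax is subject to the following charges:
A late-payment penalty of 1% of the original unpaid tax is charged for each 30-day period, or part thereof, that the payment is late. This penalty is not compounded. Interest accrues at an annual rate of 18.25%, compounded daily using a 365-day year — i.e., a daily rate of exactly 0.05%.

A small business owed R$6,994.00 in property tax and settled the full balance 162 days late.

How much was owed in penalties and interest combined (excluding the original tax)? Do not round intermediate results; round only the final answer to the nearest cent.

Penalty periods: ⌈162/30⌉ = 6; penalty = 6 × 1% × R$6,994.00 = R$419.64
Interest: R$6,994.00 × ((1 + 0.0005)^162 − 1) = R$6,994.00 × 0.08434895… = R$589.9365…
Penalties + interest = R$419.6400 + R$589.9365… = R$1,009.58

R$1,009.58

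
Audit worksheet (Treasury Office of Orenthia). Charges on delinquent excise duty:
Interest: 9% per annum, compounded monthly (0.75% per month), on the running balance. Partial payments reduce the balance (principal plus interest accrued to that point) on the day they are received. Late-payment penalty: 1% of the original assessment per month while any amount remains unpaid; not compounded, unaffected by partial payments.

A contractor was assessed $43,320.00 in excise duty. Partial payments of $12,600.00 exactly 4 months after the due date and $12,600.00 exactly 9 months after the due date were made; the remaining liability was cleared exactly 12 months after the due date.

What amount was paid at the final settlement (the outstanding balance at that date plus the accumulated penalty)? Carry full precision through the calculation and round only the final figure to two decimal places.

Balance at month 4: $43,320.0000 × (1 + 0.0075)^4 = $44,634.2937…
After $12,600.00 payment: $44,634.2937… − $12,600.00 = $32,034.2937…
Balance at month 9: $32,034.2937… × (1 + 0.0075)^5 = $33,253.7347…
After $12,600.00 payment: $33,253.7347… − $12,600.00 = $20,653.7347…
Balance at month 12: $20,653.7347… × (1 + 0.0075)^3 = $21,121.9378…
Penalty: 12 × 1% × $43,320.00 = $5,198.40
Final settlement = outstanding balance + penalty = $21,121.9378… + $5,198.40 = $26,320.34

$26,320.34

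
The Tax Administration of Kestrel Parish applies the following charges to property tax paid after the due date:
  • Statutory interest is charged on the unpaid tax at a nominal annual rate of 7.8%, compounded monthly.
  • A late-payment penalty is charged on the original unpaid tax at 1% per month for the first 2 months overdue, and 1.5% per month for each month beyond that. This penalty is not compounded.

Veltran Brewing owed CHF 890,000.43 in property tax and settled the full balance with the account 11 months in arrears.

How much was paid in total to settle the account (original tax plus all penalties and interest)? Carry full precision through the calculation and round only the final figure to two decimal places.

CHF 1,093,694.52

Penalty, months 1–2: 2 × 1% × CHF 890,000.43 = CHF 17,800.01…
Penalty, months 3–11: 9 × 1.5% × CHF 890,000.43 = CHF 120,150.06…
Interest (7.8%/yr ÷ 12 = 0.65%/month): CHF 890,000.43 × ((1 + 0.0065)^11 − 1) = CHF 65,744.0270…
Total = CHF 890,000.43 + CHF 137,950.0667… + CHF 65,744.0270… = CHF 1,093,694.52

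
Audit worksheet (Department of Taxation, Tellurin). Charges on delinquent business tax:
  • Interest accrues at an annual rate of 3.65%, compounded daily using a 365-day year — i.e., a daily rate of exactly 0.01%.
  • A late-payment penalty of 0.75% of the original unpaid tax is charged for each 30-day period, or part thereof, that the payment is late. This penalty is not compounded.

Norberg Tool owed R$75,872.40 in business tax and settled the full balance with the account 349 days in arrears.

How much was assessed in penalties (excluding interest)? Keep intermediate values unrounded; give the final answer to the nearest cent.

R$6,828.52

Penalty periods: ⌈349/30⌉ = 12; penalty = 12 × 0.75% × R$75,872.40 = R$6,828.52…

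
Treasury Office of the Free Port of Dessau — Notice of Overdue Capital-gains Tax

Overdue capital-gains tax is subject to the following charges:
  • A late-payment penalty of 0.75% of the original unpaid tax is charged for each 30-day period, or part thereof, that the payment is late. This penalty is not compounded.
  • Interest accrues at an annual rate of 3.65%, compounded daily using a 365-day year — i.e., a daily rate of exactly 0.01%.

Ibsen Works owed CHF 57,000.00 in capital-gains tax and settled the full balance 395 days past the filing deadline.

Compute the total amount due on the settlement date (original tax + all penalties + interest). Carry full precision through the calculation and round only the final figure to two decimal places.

Penalty periods: ⌈395/30⌉ = 14; penalty = 14 × 0.75% × CHF 57,000.00 = CHF 5,985.00
Interest: CHF 57,000.00 × ((1 + 0.0001)^395 − 1) = CHF 57,000.00 × 0.04028844… = CHF 2,296.4413…
Total = CHF 57,000.00 + CHF 5,985.0000 + CHF 2,296.4413… = CHF 65,281.44

CHF 65,281.44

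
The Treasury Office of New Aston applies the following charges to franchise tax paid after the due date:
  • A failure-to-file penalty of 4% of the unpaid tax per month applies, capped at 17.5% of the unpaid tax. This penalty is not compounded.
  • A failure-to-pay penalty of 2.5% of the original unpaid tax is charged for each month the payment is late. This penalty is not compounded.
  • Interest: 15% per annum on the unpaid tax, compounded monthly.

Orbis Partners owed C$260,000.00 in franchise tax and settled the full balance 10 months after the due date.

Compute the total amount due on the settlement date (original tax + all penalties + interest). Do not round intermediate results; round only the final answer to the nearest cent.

Failure-to-file: 10 × 4% × C$260,000.00 = C$104,000.00, capped at 17.5% × C$260,000.00 = C$45,500.00
Failure-to-pay penalty = 2.5% × C$260,000.00 × 10 mo = C$65,000.00
Interest (15%/yr ÷ 12 = 1.25%/month): C$260,000.00 × ((1 + 0.0125)^10 − 1) = C$34,390.4157…
Total = C$260,000.00 + C$110,500.0000 + C$34,390.4157… = C$404,890.42

C$404,890.42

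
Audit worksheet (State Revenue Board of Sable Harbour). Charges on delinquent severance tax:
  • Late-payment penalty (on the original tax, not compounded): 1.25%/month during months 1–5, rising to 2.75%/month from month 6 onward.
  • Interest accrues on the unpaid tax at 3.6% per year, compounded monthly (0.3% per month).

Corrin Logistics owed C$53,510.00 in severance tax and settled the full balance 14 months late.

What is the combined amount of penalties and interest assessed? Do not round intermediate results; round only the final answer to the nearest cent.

C$18,879.87

Penalty, months 1–5: 5 × 1.25% × C$53,510.00 = C$3,344.38…
Penalty, months 6–14: 9 × 2.75% × C$53,510.00 = C$13,243.73…
Interest: C$53,510.00 × ((1 + 0.003)^14 − 1) = C$53,510.00 × 0.0428289… = C$2,291.7750…
Penalties + interest = C$16,588.1000 + C$2,291.7750… = C$18,879.87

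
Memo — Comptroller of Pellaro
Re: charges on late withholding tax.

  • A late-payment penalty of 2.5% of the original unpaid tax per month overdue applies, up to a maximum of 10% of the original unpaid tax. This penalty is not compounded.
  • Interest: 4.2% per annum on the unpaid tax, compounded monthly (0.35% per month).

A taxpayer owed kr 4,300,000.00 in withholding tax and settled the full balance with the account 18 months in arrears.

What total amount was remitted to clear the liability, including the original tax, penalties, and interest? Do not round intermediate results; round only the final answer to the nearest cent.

Penalty (uncapped): 18 × 2.5% × kr 4,300,000.00 = kr 1,935,000.00; cap = 10% × kr 4,300,000.00 = kr 430,000.00 → penalty = kr 430,000.00
Interest: kr 4,300,000.00 × ((1 + 0.0035)^18 − 1) = kr 4,300,000.00 × 0.0649097… = kr 279,111.7088…
Total = kr 4,300,000.00 + kr 430,000.0000 + kr 279,111.7088… = kr 5,009,111.71

kr 5,009,111.71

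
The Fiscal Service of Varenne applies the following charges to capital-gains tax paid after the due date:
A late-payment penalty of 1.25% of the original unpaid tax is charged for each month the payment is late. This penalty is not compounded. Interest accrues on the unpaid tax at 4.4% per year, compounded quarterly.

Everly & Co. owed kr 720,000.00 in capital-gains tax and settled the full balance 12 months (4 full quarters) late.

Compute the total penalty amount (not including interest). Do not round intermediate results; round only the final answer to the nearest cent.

kr 108,000.00

Late-payment penalty = 1.25% × kr 720,000.00 × 12 mo = kr 108,000.00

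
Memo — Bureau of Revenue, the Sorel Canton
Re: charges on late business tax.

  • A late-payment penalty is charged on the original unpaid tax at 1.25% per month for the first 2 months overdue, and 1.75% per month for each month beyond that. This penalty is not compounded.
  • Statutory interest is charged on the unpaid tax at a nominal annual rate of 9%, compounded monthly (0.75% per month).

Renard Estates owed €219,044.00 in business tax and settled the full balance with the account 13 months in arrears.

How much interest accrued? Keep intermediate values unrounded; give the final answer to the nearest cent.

€22,344.78

Interest: €219,044.00 × ((1 + 0.0075)^13 − 1) = €219,044.00 × 0.1020104… = €22,344.7769…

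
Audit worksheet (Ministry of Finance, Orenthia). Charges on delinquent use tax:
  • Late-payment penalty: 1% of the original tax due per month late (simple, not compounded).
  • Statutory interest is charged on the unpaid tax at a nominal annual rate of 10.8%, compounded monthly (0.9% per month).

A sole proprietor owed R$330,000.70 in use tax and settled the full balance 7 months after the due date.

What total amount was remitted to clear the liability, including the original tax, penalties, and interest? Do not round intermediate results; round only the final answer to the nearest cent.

Late-payment penalty: 7 × 1% × R$330,000.70 = R$23,100.05…
Interest: R$330,000.70 × ((1 + 0.009)^7 − 1) = R$330,000.70 × 0.0647267… = R$21,359.8714…
Total = R$330,000.70 + R$23,100.0490 + R$21,359.8714… = R$374,460.62

R$374,460.62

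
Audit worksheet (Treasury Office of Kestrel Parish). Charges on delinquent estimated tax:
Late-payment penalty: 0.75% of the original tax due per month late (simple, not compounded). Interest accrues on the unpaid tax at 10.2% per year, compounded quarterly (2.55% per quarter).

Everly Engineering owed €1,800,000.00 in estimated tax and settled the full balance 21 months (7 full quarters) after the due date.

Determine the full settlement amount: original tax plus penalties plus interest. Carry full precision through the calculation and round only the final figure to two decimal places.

Late-payment penalty: 21 × 0.75% × €1,800,000.00 = €283,500.00
Interest: €1,800,000.00 × ((1 + 0.0255)^7 − 1) = €1,800,000.00 × 0.1927506… = €346,951.1256…
Total = €1,800,000.00 + €283,500.0000 + €346,951.1256… = €2,430,451.13

€2,430,451.13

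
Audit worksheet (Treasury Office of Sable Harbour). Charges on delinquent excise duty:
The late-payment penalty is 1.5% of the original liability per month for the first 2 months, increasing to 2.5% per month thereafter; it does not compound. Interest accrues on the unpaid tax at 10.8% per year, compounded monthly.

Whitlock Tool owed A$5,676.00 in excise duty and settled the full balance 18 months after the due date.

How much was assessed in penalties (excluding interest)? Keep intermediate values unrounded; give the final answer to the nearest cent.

A$2,440.68

Penalty, months 1–2: 2 × 1.5% × A$5,676.00 = A$170.28
Penalty, months 3–18: 16 × 2.5% × A$5,676.00 = A$2,270.40
Total penalty = A$170.28 + A$2,270.40 = A$2,440.68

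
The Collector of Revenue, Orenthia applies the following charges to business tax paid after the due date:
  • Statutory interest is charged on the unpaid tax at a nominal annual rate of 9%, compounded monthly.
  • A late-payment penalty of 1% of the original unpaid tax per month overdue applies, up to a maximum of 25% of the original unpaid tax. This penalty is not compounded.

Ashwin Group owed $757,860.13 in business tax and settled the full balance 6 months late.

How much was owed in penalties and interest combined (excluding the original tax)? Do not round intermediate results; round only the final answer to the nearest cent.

$80,221.19

Penalty: 6 × 1% × $757,860.13 = $45,471.61… (below the 25% cap of $189,465.03…)
Interest (9%/yr ÷ 12 = 0.75%/month): $757,860.13 × ((1 + 0.0075)^6 − 1) = $34,749.5809…
Penalties + interest = $45,471.6078 + $34,749.5809… = $80,221.19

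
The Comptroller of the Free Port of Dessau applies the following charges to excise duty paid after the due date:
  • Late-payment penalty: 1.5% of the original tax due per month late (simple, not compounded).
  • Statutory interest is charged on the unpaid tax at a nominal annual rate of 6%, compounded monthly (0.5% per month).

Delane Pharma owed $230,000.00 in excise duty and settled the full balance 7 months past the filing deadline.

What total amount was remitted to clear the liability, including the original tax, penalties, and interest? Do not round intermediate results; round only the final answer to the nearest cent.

Late-payment penalty = 1.5% × $230,000.00 × 7 mo = $24,150.00
Interest: $230,000.00 × ((1 + 0.005)^7 − 1) = $230,000.00 × 0.0355294… = $8,171.7613…
Total = $230,000.00 + $24,150.0000 + $8,171.7613… = $262,321.76

$262,321.76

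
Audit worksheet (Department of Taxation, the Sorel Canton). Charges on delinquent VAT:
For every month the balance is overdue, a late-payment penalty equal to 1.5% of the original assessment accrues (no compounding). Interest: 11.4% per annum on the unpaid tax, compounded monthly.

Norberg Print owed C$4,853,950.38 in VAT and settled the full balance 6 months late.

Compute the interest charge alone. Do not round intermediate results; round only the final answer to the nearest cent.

Interest (11.4%/yr ÷ 12 = 0.95%/month): C$4,853,950.38 × ((1 + 0.0095)^6 − 1) = C$283,330.0354…

C$283,330.04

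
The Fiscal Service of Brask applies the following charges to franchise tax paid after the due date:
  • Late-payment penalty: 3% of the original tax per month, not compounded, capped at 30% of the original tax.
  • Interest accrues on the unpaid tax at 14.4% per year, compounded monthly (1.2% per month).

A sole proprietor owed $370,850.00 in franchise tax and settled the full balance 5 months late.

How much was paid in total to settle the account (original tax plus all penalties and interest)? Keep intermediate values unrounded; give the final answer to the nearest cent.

$449,268.97

Penalty: 5 × 3% × $370,850.00 = $55,627.50 (below the 30% cap of $111,255.00)
Interest: $370,850.00 × ((1 + 0.012)^5 − 1) = $370,850.00 × 0.0614574… = $22,791.4708…
Total = $370,850.00 + $55,627.5000 + $22,791.4708… = $449,268.97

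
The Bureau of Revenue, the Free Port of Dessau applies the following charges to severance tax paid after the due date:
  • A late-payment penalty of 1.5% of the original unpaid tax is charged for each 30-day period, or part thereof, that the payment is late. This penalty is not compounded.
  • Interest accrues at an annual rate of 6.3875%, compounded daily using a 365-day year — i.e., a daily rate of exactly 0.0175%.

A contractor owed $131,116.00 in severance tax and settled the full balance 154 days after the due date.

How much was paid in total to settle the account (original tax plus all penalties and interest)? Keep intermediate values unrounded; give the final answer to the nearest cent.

Penalty periods: ⌈154/30⌉ = 6; penalty = 6 × 1.5% × $131,116.00 = $11,800.44
Interest: $131,116.00 × ((1 + 0.000175)^154 − 1) = $131,116.00 × 0.02731401… = $3,581.3042…
Total = $131,116.00 + $11,800.4400 + $3,581.3042… = $146,497.74

$146,497.74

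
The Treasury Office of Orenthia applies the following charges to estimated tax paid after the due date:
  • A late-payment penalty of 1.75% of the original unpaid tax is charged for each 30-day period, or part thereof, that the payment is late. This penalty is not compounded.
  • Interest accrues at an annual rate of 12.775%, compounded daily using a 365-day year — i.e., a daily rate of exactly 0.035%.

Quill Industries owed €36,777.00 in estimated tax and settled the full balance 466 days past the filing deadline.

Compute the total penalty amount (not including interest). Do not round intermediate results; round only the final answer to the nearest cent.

€10,297.56

Penalty periods: ⌈466/30⌉ = 16; penalty = 16 × 1.75% × €36,777.00 = €10,297.56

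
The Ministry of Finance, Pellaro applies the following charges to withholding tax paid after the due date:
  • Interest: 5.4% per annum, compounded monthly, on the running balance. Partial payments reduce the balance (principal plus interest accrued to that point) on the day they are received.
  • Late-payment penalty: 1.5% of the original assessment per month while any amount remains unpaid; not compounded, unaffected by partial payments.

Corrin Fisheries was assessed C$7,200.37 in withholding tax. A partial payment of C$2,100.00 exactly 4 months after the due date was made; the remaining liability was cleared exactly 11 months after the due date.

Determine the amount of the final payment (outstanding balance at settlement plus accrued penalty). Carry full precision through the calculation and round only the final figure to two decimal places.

Monthly rate = 5.4% ÷ 12 = 0.45%
Balance at month 4: C$7,200.3700 × (1 + 0.0045)^4 = C$7,330.8541…
After C$2,100.00 payment: C$7,330.8541… − C$2,100.00 = C$5,230.8541…
Balance at month 11: C$5,230.8541… × (1 + 0.0045)^7 = C$5,397.8672…
Penalty: 11 × 1.5% × C$7,200.37 = C$1,188.06…
Final settlement = outstanding balance + penalty = C$5,397.8672… + C$1,188.06… = C$6,585.93

C$6,585.93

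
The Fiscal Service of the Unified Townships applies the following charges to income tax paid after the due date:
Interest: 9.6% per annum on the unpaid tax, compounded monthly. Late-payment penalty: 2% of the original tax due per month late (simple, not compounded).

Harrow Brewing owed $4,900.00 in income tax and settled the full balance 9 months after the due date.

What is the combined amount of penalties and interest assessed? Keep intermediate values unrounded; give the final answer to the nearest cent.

$1,246.30

Late-payment penalty = 2% × $4,900.00 × 9 mo = $882.00
Interest (9.6%/yr ÷ 12 = 0.8%/month): $4,900.00 × ((1 + 0.008)^9 − 1) = $364.3029…
Penalties + interest = $882.0000 + $364.3029… = $1,246.30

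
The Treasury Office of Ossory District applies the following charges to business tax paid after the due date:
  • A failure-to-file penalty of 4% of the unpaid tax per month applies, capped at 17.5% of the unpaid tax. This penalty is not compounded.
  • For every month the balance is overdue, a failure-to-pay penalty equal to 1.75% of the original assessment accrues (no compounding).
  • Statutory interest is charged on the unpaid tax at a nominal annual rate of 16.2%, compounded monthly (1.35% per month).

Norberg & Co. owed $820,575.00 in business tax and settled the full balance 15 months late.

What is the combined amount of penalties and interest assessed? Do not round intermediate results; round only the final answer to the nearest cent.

Failure-to-file: 15 × 4% × $820,575.00 = $492,345.00, capped at 17.5% × $820,575.00 = $143,600.63…
Failure-to-pay penalty: 15 × 1.75% × $820,575.00 = $215,400.94…
Interest: $820,575.00 × ((1 + 0.0135)^15 − 1) = $820,575.00 × 0.2228024… = $182,826.1094…
Penalties + interest = $359,001.5625 + $182,826.1094… = $541,827.67

$541,827.67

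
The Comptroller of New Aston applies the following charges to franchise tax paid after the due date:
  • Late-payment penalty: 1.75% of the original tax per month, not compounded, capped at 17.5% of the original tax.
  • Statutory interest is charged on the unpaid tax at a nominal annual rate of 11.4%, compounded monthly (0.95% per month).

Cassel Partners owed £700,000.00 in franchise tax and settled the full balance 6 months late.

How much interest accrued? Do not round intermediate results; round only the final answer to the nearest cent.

£40,859.71

Interest: £700,000.00 × ((1 + 0.0095)^6 − 1) = £700,000.00 × 0.0583710… = £40,859.7141…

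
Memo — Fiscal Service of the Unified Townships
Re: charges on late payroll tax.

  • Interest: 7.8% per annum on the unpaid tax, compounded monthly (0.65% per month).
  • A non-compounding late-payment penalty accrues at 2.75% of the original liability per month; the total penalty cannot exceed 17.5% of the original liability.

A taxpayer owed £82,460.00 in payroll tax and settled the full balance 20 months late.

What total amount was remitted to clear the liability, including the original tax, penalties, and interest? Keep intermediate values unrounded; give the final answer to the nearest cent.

Penalty (uncapped): 20 × 2.75% × £82,460.00 = £45,353.00; cap = 17.5% × £82,460.00 = £14,430.50 → penalty = £14,430.50
Interest: £82,460.00 × ((1 + 0.0065)^20 − 1) = £82,460.00 × 0.1383494… = £11,408.2919…
Total = £82,460.00 + £14,430.5000 + £11,408.2919… = £108,298.79

£108,298.79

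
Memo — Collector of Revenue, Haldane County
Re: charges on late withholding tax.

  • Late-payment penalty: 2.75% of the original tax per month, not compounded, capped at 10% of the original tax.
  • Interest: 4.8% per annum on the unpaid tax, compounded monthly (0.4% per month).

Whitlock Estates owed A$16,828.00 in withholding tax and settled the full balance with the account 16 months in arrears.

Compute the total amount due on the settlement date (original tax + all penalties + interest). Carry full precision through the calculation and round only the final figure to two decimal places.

A$19,620.71

Penalty (uncapped): 16 × 2.75% × A$16,828.00 = A$7,404.32; cap = 10% × A$16,828.00 = A$1,682.80 → penalty = A$1,682.80
Interest: A$16,828.00 × ((1 + 0.004)^16 − 1) = A$16,828.00 × 0.0659563… = A$1,109.9128…
Total = A$16,828.00 + A$1,682.8000 + A$1,109.9128… = A$19,620.71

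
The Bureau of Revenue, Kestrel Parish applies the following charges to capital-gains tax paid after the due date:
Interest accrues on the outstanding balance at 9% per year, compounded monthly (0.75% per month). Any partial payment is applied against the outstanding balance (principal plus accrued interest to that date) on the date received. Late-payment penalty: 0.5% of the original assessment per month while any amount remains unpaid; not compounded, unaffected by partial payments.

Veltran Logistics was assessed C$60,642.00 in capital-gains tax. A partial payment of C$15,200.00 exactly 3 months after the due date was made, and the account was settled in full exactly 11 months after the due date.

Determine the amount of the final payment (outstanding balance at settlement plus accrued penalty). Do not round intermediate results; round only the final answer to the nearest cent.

C$53,035.87

Balance at month 3: C$60,642.0000 × (1 + 0.0075)^3 = C$62,016.7039…
After C$15,200.00 payment: C$62,016.7039… − C$15,200.00 = C$46,816.7039…
Balance at month 11: C$46,816.7039… × (1 + 0.0075)^8 = C$49,700.5589…
Penalty: 11 × 0.5% × C$60,642.00 = C$3,335.31
Final settlement = outstanding balance + penalty = C$49,700.5589… + C$3,335.31 = C$53,035.87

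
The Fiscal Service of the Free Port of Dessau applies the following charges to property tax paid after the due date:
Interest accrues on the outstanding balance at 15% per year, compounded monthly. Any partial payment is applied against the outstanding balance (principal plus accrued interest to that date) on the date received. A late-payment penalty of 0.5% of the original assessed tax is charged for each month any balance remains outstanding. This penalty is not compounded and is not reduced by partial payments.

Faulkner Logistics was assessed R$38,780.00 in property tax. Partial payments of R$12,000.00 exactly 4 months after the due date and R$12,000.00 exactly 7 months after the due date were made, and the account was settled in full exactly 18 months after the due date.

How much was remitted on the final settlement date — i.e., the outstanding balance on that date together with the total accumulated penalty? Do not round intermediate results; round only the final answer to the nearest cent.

R$23,951.04

Monthly rate = 15% ÷ 12 = 1.25%
Balance at month 4: R$38,780.0000 × (1 + 0.0125)^4 = R$40,755.6602…
After R$12,000.00 payment: R$40,755.6602… − R$12,000.00 = R$28,755.6602…
Balance at month 7: R$28,755.6602… × (1 + 0.0125)^3 = R$29,847.5328…
After R$12,000.00 payment: R$29,847.5328… − R$12,000.00 = R$17,847.5328…
Balance at month 18: R$17,847.5328… × (1 + 0.0125)^11 = R$20,460.8438…
Penalty: 18 × 0.5% × R$38,780.00 = R$3,490.20
Final settlement = outstanding balance + penalty = R$20,460.8438… + R$3,490.20 = R$23,951.04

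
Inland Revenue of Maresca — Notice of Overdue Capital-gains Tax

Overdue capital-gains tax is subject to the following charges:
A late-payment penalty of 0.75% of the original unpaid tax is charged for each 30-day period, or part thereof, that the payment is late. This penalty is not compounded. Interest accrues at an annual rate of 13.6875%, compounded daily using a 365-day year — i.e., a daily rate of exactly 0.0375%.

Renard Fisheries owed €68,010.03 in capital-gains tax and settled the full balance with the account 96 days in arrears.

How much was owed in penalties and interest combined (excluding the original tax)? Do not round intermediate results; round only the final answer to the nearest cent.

Penalty periods: ⌈96/30⌉ = 4; penalty = 4 × 0.75% × €68,010.03 = €2,040.30…
Interest: €68,010.03 × ((1 + 0.000375)^96 − 1) = €68,010.03 × 0.03664885… = €2,492.4894…
Penalties + interest = €2,040.3009 + €2,492.4894… = €4,532.79

€4,532.79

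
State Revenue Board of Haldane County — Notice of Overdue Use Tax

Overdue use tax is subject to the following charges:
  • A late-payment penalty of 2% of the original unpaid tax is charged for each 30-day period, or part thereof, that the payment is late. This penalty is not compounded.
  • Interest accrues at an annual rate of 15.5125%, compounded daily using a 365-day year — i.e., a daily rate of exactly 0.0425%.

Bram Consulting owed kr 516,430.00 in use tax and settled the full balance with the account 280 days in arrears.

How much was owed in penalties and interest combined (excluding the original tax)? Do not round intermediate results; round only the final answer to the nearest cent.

kr 168,532.51

Penalty periods: ⌈280/30⌉ = 10; penalty = 10 × 2% × kr 516,430.00 = kr 103,286.00
Interest: kr 516,430.00 × ((1 + 0.000425)^280 − 1) = kr 516,430.00 × 0.12634144… = kr 65,246.5117…
Penalties + interest = kr 103,286.0000 + kr 65,246.5117… = kr 168,532.51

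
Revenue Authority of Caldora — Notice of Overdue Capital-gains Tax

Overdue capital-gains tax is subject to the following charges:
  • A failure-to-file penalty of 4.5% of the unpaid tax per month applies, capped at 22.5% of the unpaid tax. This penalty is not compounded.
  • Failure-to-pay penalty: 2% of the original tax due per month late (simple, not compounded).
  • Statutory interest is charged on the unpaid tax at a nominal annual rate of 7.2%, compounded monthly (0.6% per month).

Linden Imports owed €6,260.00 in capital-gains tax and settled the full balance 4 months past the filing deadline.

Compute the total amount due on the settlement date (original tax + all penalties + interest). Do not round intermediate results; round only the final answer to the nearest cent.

€8,039.20

Failure-to-file: 4 × 4.5% × €6,260.00 = €1,126.80 (under the 22.5% cap)
Failure-to-pay penalty: 4 × 2% × €6,260.00 = €500.80
Interest: €6,260.00 × ((1 + 0.006)^4 − 1) = €6,260.00 × 0.0242169… = €151.5976…
Total = €6,260.00 + €1,627.6000 + €151.5976… = €8,039.20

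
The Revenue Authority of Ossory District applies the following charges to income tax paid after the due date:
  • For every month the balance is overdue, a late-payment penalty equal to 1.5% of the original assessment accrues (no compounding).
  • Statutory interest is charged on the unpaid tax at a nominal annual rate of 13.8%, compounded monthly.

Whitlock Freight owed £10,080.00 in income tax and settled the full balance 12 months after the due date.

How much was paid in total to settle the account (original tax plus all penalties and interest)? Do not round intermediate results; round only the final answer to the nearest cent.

£13,376.88

Late-payment penalty: 12 × 1.5% × £10,080.00 = £1,814.40
Interest (13.8%/yr ÷ 12 = 1.15%/month): £10,080.00 × ((1 + 0.0115)^12 − 1) = £1,482.4849…
Total = £10,080.00 + £1,814.4000 + £1,482.4849… = £13,376.88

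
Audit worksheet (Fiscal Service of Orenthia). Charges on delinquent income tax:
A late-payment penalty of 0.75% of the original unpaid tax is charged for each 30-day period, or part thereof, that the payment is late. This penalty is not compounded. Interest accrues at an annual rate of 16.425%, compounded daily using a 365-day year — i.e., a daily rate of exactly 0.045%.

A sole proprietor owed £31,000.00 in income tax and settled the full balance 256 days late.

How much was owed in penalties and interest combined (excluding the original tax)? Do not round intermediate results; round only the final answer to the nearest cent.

£5,876.63

Penalty periods: ⌈256/30⌉ = 9; penalty = 9 × 0.75% × £31,000.00 = £2,092.50
Interest: £31,000.00 × ((1 + 0.00045)^256 − 1) = £31,000.00 × 0.12206876… = £3,784.1315…
Penalties + interest = £2,092.5000 + £3,784.1315… = £5,876.63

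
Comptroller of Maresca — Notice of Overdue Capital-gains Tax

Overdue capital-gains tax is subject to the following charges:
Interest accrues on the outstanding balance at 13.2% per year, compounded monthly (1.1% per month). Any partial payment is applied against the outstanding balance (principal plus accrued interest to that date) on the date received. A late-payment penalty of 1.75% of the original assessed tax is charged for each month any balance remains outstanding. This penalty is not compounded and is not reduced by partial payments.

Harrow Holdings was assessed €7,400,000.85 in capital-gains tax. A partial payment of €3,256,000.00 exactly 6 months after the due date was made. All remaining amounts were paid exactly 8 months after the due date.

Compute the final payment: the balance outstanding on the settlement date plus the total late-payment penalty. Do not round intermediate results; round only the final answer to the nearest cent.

€5,784,805.49

Balance at month 6: €7,400,000.8500 × (1 + 0.011)^6 = €7,902,030.5280…
After €3,256,000.00 payment: €7,902,030.5280… − €3,256,000.00 = €4,646,030.5280…
Balance at month 8: €4,646,030.5280… × (1 + 0.011)^2 = €4,748,805.3693…
Penalty: 8 × 1.75% × €7,400,000.85 = €1,036,000.12…
Final settlement = outstanding balance + penalty = €4,748,805.3693… + €1,036,000.12… = €5,784,805.49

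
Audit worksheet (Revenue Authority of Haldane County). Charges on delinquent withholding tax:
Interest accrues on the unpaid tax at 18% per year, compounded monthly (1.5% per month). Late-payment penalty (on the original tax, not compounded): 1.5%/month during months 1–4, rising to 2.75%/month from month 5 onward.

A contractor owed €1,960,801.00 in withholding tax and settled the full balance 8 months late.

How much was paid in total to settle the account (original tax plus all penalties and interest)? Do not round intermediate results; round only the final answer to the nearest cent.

€2,542,163.96

Penalty, months 1–4: 4 × 1.5% × €1,960,801.00 = €117,648.06
Penalty, months 5–8: 4 × 2.75% × €1,960,801.00 = €215,688.11
Interest: €1,960,801.00 × ((1 + 0.015)^8 − 1) = €1,960,801.00 × 0.1264926… = €248,026.7903…
Total = €1,960,801.00 + €333,336.1700 + €248,026.7903… = €2,542,163.96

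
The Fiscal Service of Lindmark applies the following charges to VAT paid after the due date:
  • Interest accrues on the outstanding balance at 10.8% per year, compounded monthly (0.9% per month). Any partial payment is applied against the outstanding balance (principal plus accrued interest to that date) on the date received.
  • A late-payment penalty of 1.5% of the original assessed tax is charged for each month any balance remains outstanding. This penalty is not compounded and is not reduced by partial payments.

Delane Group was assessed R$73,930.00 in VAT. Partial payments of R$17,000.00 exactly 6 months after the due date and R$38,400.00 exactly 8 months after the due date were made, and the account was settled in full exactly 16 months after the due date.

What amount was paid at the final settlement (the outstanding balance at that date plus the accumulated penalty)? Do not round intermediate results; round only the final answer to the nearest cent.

Balance at month 6: R$73,930.0000 × (1 + 0.009)^6 = R$78,013.1302…
After R$17,000.00 payment: R$78,013.1302… − R$17,000.00 = R$61,013.1302…
Balance at month 8: R$61,013.1302… × (1 + 0.009)^2 = R$62,116.3086…
After R$38,400.00 payment: R$62,116.3086… − R$38,400.00 = R$23,716.3086…
Balance at month 16: R$23,716.3086… × (1 + 0.009)^8 = R$25,478.6505…
Penalty: 16 × 1.5% × R$73,930.00 = R$17,743.20
Final settlement = outstanding balance + penalty = R$25,478.6505… + R$17,743.20 = R$43,221.85

R$43,221.85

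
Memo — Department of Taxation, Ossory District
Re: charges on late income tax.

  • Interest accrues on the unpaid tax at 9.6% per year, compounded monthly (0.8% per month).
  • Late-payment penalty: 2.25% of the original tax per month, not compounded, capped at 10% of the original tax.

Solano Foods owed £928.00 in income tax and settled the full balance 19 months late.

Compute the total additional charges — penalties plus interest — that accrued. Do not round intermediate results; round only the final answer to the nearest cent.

£244.49

Penalty (uncapped): 19 × 2.25% × £928.00 = £396.72; cap = 10% × £928.00 = £92.80 → penalty = £92.80
Interest: £928.00 × ((1 + 0.008)^19 − 1) = £928.00 × 0.1634564… = £151.6875…
Penalties + interest = £92.8000 + £151.6875… = £244.49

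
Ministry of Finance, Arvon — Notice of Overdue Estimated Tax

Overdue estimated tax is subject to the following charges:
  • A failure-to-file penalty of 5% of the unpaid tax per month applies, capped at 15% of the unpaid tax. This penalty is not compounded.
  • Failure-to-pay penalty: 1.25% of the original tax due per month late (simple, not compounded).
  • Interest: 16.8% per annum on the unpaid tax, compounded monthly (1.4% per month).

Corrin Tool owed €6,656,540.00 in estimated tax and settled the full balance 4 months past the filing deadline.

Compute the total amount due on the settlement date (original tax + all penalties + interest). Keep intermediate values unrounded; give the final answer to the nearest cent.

€8,368,515.65

Failure-to-file: 4 × 5% × €6,656,540.00 = €1,331,308.00, capped at 15% × €6,656,540.00 = €998,481.00
Failure-to-pay penalty = 1.25% × €6,656,540.00 × 4 mo = €332,827.00
Interest: €6,656,540.00 × ((1 + 0.014)^4 − 1) = €6,656,540.00 × 0.0571870… = €380,667.6489…
Total = €6,656,540.00 + €1,331,308.0000 + €380,667.6489… = €8,368,515.65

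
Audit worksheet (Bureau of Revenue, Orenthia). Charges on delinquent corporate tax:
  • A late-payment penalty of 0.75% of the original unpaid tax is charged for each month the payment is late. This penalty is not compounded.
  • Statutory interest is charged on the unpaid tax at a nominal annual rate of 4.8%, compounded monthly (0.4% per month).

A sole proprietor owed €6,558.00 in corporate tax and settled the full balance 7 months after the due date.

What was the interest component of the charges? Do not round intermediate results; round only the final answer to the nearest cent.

€185.84

Interest: €6,558.00 × ((1 + 0.004)^7 − 1) = €6,558.00 × 0.0283382… = €185.8422…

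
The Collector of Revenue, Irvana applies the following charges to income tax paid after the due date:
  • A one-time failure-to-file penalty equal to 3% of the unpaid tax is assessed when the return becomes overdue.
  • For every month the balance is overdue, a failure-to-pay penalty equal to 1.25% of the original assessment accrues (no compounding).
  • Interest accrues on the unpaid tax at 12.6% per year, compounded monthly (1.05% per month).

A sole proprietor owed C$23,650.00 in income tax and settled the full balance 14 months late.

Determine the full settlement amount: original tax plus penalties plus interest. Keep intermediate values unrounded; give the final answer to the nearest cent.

C$32,222.33

Failure-to-file penalty: 3% × C$23,650.00 = C$709.50
Failure-to-pay penalty: 14 × 1.25% × C$23,650.00 = C$4,138.75
Interest: C$23,650.00 × ((1 + 0.0105)^14 − 1) = C$23,650.00 × 0.1574666… = C$3,724.0840…
Total = C$23,650.00 + C$4,848.2500 + C$3,724.0840… = C$32,222.33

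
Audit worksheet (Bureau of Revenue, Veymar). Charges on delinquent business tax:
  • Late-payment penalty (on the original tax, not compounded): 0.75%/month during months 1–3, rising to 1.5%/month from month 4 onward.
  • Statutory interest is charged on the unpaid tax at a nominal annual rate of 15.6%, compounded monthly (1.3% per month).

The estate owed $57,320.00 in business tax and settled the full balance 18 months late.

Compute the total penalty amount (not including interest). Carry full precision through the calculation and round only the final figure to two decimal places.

Penalty, months 1–3: 3 × 0.75% × $57,320.00 = $1,289.70
Penalty, months 4–18: 15 × 1.5% × $57,320.00 = $12,897.00
Total penalty = $1,289.70 + $12,897.00 = $14,186.70

$14,186.70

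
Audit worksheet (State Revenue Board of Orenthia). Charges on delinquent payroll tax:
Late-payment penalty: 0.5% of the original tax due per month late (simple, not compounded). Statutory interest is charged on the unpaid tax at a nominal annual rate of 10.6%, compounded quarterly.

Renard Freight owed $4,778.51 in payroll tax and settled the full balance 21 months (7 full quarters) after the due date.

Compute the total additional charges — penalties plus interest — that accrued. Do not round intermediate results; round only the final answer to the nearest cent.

Late-payment penalty: 21 × 0.5% × $4,778.51 = $501.74…
Interest (10.6%/yr ÷ 4 = 2.65%/quarter): $4,778.51 × ((1 + 0.0265)^7 − 1) = $960.0797…
Penalties + interest = $501.7436… + $960.0797… = $1,461.82

$1,461.82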